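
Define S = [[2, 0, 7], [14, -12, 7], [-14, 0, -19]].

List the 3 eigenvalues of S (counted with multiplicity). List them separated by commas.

Set up det(sI - S) = 0.
Expanding the 3×3 determinant: p(s) = s^3 + 29s^2 + 264s + 720.
Since p(-12) = 0, s = -12 is a root.
Dividing by (s + 12) leaves s^2 + 17s + 60.
The quadratic factors as (s + 12)·(s + 5).
Eigenvalues: -12, -12, -5.

-12, -12, -5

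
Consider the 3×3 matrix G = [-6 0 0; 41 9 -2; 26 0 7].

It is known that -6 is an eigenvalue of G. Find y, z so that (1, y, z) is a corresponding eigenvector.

We need (G + 6I)v = 0.
G + 6I = [[0, 0, 0], [41, 15, -2], [26, 0, 13]].
Row 1: (0)·1 + (0)·y + (0)·z = 0
Row 2: (41)·1 + (15)·y + (-2)·z = 0
Row 3: (26)·1 + (0)·y + (13)·z = 0
Solving gives y = -3, z = -2.
Check: G·(1, -3, -2) = (-6, 18, 12) = -6·(1, -3, -2).

-3, -2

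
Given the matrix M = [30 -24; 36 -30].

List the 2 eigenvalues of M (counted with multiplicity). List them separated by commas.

det(M - λI) = (30 - λ)(-30 - λ) - (-24)·(36) = λ^2 - 36.
This factors as (λ + 6)·(λ - 6) = 0.
Eigenvalues: -6, 6.

-6, 6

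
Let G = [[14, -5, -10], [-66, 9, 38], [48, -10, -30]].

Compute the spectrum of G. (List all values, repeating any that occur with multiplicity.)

Set up det(lambda·I - G) = 0.
Cofactor expansion gives p(lambda) = lambda^3 + 7·lambda^2 - 34·lambda - 40.
Rational-root test: lambda = -1 gives p(-1) = 0.
Dividing by (lambda + 1) leaves lambda^2 + 6·lambda - 40.
The quadratic factors as (lambda + 10)·(lambda - 4).
Eigenvalues: -10, -1, 4.

-10, -1, 4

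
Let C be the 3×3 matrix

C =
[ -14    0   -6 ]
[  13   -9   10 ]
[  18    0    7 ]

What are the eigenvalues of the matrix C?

-9, -5, -2

The characteristic polynomial is p(λ) = det(λI - C).
Expanding the 3×3 determinant: p(λ) = λ^3 + 16λ^2 + 73λ + 90.
Rational-root test: λ = -9 gives p(-9) = 0.
Dividing by (λ + 9) leaves λ^2 + 7λ + 10.
The quadratic factors as (λ + 5)·(λ + 2).
Eigenvalues: -9, -5, -2.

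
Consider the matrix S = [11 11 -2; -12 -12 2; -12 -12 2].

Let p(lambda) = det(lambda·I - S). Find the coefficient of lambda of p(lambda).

-2

p(lambda) = lambda^3 - lambda^2 - 2·lambda.
The coefficient of lambda is -2.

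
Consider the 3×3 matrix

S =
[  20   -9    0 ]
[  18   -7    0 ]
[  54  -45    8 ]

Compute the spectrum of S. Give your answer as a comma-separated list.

The characteristic polynomial is p(s) = det(sI - S).
Expanding along the first row, p(s) = s^3 - 21s^2 + 126s - 176.
Try s = 2: p(2) = 0, so 2 is a root.
Dividing by (s - 2) leaves s^2 - 19s + 88.
The quadratic factors as (s - 8)·(s - 11).
Eigenvalues: 2, 8, 11.

2, 8, 11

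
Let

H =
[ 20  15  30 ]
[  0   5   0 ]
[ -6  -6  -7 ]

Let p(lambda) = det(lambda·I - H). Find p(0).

p(0) = det(0·I − H) = det(−H) = (−1)^3·det(H).
det(H) = 200, so p(0) = -200.

-200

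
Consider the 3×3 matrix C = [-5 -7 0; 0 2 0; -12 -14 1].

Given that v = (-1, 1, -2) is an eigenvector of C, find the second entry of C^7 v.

128

First find the eigenvalue: Cv = (-2, 2, -4) = 2·(-1, 1, -2), so λ = 2.
Then C^7 v = λ^7·v = 2^7·(-1, 1, -2) = 128·(-1, 1, -2) = (-128, 128, -256).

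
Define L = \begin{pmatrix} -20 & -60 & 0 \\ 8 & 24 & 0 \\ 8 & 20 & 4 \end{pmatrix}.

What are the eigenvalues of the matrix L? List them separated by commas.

0, 4, 4

Set up det(lambda·I - L) = 0.
Expanding along the first row, p(lambda) = lambda^3 - 8·lambda^2 + 16·lambda.
Rational-root test: lambda = 4 gives p(4) = 0.
Factor out (lambda - 4): p(lambda) = (lambda - 4)·(lambda^2 - 4·lambda).
The quadratic factors as lambda·(lambda - 4).
Eigenvalues: 0, 4, 4.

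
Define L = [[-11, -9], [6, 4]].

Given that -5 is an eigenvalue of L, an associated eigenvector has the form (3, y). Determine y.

-2

We need (L + 5I)v = 0.
L + 5I = [[-6, -9], [6, 9]].
Row 1: (-6)·3 + (-9)·y = 0
Row 2: (6)·3 + (9)·y = 0
Solving gives y = -2.
Check: L·(3, -2) = (-15, 10) = -5·(3, -2).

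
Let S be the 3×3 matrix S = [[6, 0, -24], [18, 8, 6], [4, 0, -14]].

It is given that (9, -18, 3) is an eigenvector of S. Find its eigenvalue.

-2

Compute Sv: S·(9, -18, 3) = (-18, 36, -6).
Since Sv = λv, compare component 1: -18 = λ·9, so λ = -2.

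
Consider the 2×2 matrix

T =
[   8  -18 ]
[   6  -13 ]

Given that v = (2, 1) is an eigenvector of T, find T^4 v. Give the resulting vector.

(2, 1)

First find the eigenvalue: Tv = (-2, -1) = -1·(2, 1), so λ = -1.
Then T^4 v = λ^4·v = (-1)^4·(2, 1) = 1·(2, 1) = (2, 1).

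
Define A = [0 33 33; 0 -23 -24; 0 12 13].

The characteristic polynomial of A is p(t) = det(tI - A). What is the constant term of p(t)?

p(t) = t^3 + 10t^2 - 11t.
The constant term is 0.

0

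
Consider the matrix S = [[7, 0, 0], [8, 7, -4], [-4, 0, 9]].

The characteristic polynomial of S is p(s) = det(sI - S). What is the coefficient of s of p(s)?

175

p(s) = s^3 - 23s^2 + 175s - 441.
The coefficient of s is 175.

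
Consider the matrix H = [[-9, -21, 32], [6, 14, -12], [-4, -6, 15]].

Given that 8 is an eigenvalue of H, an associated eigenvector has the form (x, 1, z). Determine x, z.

-5, -2

We need (H - 8I)v = 0.
H - 8I = [[-17, -21, 32], [6, 6, -12], [-4, -6, 7]].
Row 1: (-17)·x + (-21)·1 + (32)·z = 0
Row 2: (6)·x + (6)·1 + (-12)·z = 0
Row 3: (-4)·x + (-6)·1 + (7)·z = 0
Solving gives x = -5, z = -2.
Check: H·(-5, 1, -2) = (-40, 8, -16) = 8·(-5, 1, -2).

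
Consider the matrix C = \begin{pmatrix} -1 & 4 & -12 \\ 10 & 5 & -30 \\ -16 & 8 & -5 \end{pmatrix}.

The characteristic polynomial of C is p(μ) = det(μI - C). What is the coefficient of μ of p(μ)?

-17

p(μ) = μ^3 + μ^2 - 17μ + 15.
The coefficient of μ is -17.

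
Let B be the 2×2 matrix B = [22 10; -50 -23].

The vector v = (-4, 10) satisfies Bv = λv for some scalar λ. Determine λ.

-3

Compute Bv: B·(-4, 10) = (12, -30).
Since Bv = λv, compare component 1: 12 = λ·-4, so λ = -3.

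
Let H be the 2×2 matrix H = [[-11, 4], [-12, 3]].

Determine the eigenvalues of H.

det(H - λI) = (-11 - λ)(3 - λ) - (4)·(-12) = λ^2 + 8λ + 15.
This factors as (λ + 5)·(λ + 3) = 0.
Eigenvalues: -5, -3.

-5, -3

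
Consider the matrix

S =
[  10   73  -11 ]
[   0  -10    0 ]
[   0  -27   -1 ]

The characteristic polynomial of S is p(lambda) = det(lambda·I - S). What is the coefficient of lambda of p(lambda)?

p(lambda) = lambda^3 + lambda^2 - 100·lambda - 100.
The coefficient of lambda is -100.

-100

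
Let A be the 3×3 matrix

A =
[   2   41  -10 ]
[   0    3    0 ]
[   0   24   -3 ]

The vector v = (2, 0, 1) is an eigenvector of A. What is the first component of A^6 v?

First find the eigenvalue: Av = (-6, 0, -3) = -3·(2, 0, 1), so λ = -3.
Then A^6 v = λ^6·v = (-3)^6·(2, 0, 1) = 729·(2, 0, 1) = (1458, 0, 729).

1458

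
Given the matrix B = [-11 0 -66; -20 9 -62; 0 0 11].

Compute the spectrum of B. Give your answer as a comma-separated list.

-11, 9, 11

Set up det(sI - B) = 0.
Cofactor expansion gives p(s) = s^3 - 9s^2 - 121s + 1089.
Try s = 9: p(9) = 0, so 9 is a root.
Factor out (s - 9): p(s) = (s - 9)·(s^2 - 121).
The quadratic factors as (s + 11)·(s - 11).
Eigenvalues: -11, 9, 11.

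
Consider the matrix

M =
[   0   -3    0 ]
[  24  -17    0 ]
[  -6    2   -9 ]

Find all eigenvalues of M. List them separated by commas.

-9, -9, -8

Set up det(λI - M) = 0.
Cofactor expansion gives p(λ) = λ^3 + 26λ^2 + 225λ + 648.
Rational-root test: λ = -8 gives p(-8) = 0.
Dividing by (λ + 8) leaves λ^2 + 18λ + 81.
The quadratic factor is (λ + 9)^2.
Eigenvalues: -9, -9, -8.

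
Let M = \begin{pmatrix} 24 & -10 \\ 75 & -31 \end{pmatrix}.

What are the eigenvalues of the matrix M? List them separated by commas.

-6, -1

det(M - λI) = (24 - λ)(-31 - λ) - (-10)·(75) = λ^2 + 7λ + 6.
This factors as (λ + 6)·(λ + 1) = 0.
Eigenvalues: -6, -1.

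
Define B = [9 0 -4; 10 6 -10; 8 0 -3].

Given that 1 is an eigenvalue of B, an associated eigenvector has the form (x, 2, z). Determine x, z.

We need (B - 1I)v = 0.
B - 1I = [[8, 0, -4], [10, 5, -10], [8, 0, -4]].
Row 1: (8)·x + (0)·2 + (-4)·z = 0
Row 2: (10)·x + (5)·2 + (-10)·z = 0
Row 3: (8)·x + (0)·2 + (-4)·z = 0
Solving gives x = 1, z = 2.
Check: B·(1, 2, 2) = (1, 2, 2) = 1·(1, 2, 2).

1, 2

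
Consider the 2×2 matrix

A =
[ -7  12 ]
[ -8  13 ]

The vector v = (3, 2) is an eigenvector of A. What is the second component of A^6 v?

2

First find the eigenvalue: Av = (3, 2) = 1·(3, 2), so λ = 1.
Then A^6 v = λ^6·v = 1^6·(3, 2) = 1·(3, 2) = (3, 2).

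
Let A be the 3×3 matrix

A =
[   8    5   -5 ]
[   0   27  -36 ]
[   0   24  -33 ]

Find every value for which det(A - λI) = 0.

-9, 3, 8

Set up det(λI - A) = 0.
Cofactor expansion gives p(λ) = λ^3 - 2λ^2 - 75λ + 216.
Try λ = -9: p(-9) = 0, so -9 is a root.
Factor out (λ + 9): p(λ) = (λ + 9)·(λ^2 - 11λ + 24).
The quadratic factors as (λ - 3)·(λ - 8).
Eigenvalues: -9, 3, 8.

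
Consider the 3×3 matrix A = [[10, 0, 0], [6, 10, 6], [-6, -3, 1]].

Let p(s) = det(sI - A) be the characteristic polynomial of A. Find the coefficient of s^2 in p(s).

The coefficient of s^2 of det(sI - A) is −trace(A).
trace(A) = (10) + (10) + (1) = 21, so the coefficient is -21.

-21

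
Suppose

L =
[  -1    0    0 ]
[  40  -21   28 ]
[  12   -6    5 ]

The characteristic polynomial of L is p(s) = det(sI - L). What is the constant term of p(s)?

p(s) = s^3 + 17s^2 + 79s + 63.
The constant term is 63.

63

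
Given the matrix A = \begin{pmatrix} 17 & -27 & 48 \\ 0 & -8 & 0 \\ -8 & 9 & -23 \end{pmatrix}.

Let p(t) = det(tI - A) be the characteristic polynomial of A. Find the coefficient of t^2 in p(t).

14

The coefficient of t^2 of det(tI - A) is −trace(A).
trace(A) = (17) + (-8) + (-23) = -14, so the coefficient is 14.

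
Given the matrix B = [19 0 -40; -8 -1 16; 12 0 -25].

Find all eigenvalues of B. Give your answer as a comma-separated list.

The characteristic polynomial is p(t) = det(tI - B).
Expanding the 3×3 determinant: p(t) = t^3 + 7t^2 + 11t + 5.
Try t = -1: p(-1) = 0, so -1 is a root.
Factor out (t + 1): p(t) = (t + 1)·(t^2 + 6t + 5).
The quadratic factors as (t + 5)·(t + 1).
Eigenvalues: -5, -1, -1.

-5, -1, -1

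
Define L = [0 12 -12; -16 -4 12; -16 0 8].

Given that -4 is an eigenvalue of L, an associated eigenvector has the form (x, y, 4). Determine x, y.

3, 3

We need (L + 4I)v = 0.
L + 4I = [[4, 12, -12], [-16, 0, 12], [-16, 0, 12]].
Row 1: (4)·x + (12)·y + (-12)·4 = 0
Row 2: (-16)·x + (0)·y + (12)·4 = 0
Row 3: (-16)·x + (0)·y + (12)·4 = 0
Solving gives x = 3, y = 3.
Check: L·(3, 3, 4) = (-12, -12, -16) = -4·(3, 3, 4).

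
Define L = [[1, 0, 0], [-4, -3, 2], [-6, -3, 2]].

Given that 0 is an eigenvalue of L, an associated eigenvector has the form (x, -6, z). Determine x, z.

0, -9

We need (L)v = 0.
L = [[1, 0, 0], [-4, -3, 2], [-6, -3, 2]].
Row 1: (1)·x + (0)·-6 + (0)·z = 0
Row 2: (-4)·x + (-3)·-6 + (2)·z = 0
Row 3: (-6)·x + (-3)·-6 + (2)·z = 0
Solving gives x = 0, z = -9.
Check: L·(0, -6, -9) = (0, 0, 0) = 0·(0, -6, -9).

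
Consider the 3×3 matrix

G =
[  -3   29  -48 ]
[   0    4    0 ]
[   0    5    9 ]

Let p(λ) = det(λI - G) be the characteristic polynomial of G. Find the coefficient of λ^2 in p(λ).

-10

The coefficient of λ^2 of det(λI - G) is −trace(G).
trace(G) = (-3) + (4) + (9) = 10, so the coefficient is -10.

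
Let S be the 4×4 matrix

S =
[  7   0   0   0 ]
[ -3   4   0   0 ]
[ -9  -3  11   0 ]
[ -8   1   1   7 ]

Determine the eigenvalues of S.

S is lower triangular, so its eigenvalues are the diagonal entries.
Diagonal: 7, 4, 11, 7.

4, 7, 7, 11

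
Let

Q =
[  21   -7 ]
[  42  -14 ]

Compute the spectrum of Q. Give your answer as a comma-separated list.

det(Q - μI) = (21 - μ)(-14 - μ) - (-7)·(42) = μ^2 - 7μ.
This factors as μ·(μ - 7) = 0.
Eigenvalues: 0, 7.

0, 7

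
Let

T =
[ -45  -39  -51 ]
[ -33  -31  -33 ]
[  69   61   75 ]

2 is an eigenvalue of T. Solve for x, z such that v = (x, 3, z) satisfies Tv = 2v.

-9, 6

We need (T - 2I)v = 0.
T - 2I = [[-47, -39, -51], [-33, -33, -33], [69, 61, 73]].
Row 1: (-47)·x + (-39)·3 + (-51)·z = 0
Row 2: (-33)·x + (-33)·3 + (-33)·z = 0
Row 3: (69)·x + (61)·3 + (73)·z = 0
Solving gives x = -9, z = 6.
Check: T·(-9, 3, 6) = (-18, 6, 12) = 2·(-9, 3, 6).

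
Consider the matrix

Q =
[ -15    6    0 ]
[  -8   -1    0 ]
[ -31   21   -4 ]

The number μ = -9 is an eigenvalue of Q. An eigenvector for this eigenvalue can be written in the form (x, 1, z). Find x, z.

We need (Q + 9I)v = 0.
Q + 9I = [[-6, 6, 0], [-8, 8, 0], [-31, 21, 5]].
Row 1: (-6)·x + (6)·1 + (0)·z = 0
Row 2: (-8)·x + (8)·1 + (0)·z = 0
Row 3: (-31)·x + (21)·1 + (5)·z = 0
Solving gives x = 1, z = 2.
Check: Q·(1, 1, 2) = (-9, -9, -18) = -9·(1, 1, 2).

1, 2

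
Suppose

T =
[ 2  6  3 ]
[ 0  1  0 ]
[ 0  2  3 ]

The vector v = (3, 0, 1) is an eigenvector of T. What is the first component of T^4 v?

First find the eigenvalue: Tv = (9, 0, 3) = 3·(3, 0, 1), so λ = 3.
Then T^4 v = λ^4·v = 3^4·(3, 0, 1) = 81·(3, 0, 1) = (243, 0, 81).

243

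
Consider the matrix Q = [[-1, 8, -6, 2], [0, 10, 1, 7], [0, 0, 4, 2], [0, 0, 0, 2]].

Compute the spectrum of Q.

-1, 2, 4, 10

Q is upper triangular, so its eigenvalues are the diagonal entries.
Diagonal: -1, 10, 4, 2.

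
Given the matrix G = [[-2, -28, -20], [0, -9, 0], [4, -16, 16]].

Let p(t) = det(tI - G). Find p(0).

p(0) = det(0·I − G) = det(−G) = (−1)^3·det(G).
det(G) = -432, so p(0) = 432.

432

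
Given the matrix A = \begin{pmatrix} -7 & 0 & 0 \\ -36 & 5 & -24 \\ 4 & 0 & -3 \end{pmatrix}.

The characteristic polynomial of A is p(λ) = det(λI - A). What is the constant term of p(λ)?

p(λ) = λ^3 + 5λ^2 - 29λ - 105.
The constant term is -105.

-105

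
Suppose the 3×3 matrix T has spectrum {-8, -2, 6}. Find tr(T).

trace(T) is the sum of the eigenvalues: (-8) + (-2) + (6) = -4.

-4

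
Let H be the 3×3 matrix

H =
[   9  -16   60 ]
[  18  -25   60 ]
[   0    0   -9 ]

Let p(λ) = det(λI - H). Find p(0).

p(0) = det(0·I − H) = det(−H) = (−1)^3·det(H).
det(H) = -567, so p(0) = 567.

567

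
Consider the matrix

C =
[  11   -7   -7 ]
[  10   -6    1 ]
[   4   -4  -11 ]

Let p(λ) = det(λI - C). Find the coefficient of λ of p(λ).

p(λ) = λ^3 + 6λ^2 - 19λ - 84.
The coefficient of λ is -19.

-19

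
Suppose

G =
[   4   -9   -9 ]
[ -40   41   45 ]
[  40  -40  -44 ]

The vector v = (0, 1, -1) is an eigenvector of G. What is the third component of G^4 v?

First find the eigenvalue: Gv = (0, -4, 4) = -4·(0, 1, -1), so λ = -4.
Then G^4 v = λ^4·v = (-4)^4·(0, 1, -1) = 256·(0, 1, -1) = (0, 256, -256).

-256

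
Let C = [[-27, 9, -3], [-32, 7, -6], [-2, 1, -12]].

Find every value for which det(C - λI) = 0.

Set up det(rI - C) = 0.
Expanding the 3×3 determinant: p(r) = r^3 + 32r^2 + 339r + 1188.
Try r = -9: p(-9) = 0, so -9 is a root.
Dividing by (r + 9) leaves r^2 + 23r + 132.
The quadratic factors as (r + 12)·(r + 11).
Eigenvalues: -12, -11, -9.

-12, -11, -9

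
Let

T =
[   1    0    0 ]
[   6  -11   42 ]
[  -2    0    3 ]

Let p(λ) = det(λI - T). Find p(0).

33

p(0) = det(0·I − T) = det(−T) = (−1)^3·det(T).
det(T) = -33, so p(0) = 33.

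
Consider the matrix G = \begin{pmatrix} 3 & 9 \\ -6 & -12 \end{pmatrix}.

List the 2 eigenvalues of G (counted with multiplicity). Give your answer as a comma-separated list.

det(G - rI) = (3 - r)(-12 - r) - (9)·(-6) = r^2 + 9r + 18.
This factors as (r + 6)·(r + 3) = 0.
Eigenvalues: -6, -3.

-6, -3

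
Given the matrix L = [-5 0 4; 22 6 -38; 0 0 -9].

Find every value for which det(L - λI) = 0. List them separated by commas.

The characteristic polynomial is p(lambda) = det(lambda·I - L).
Expanding along the first row, p(lambda) = lambda^3 + 8·lambda^2 - 39·lambda - 270.
Rational-root test: lambda = -5 gives p(-5) = 0.
Factor out (lambda + 5): p(lambda) = (lambda + 5)·(lambda^2 + 3·lambda - 54).
The quadratic factors as (lambda + 9)·(lambda - 6).
Eigenvalues: -9, -5, 6.

-9, -5, 6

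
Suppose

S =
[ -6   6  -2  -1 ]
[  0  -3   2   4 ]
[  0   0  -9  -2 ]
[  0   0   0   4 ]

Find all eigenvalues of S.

S is upper triangular, so its eigenvalues are the diagonal entries.
Diagonal: -6, -3, -9, 4.

-9, -6, -3, 4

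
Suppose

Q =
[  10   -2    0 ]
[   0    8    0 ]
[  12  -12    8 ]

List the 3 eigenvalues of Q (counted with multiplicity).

8, 8, 10

Compute the characteristic polynomial p(t) = det(tI - Q).
Cofactor expansion gives p(t) = t^3 - 26t^2 + 224t - 640.
Since p(8) = 0, t = 8 is a root.
Factor out (t - 8): p(t) = (t - 8)·(t^2 - 18t + 80).
The quadratic factors as (t - 8)·(t - 10).
Eigenvalues: 8, 8, 10.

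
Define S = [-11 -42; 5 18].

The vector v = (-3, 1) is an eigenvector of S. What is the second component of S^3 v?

First find the eigenvalue: Sv = (-9, 3) = 3·(-3, 1), so λ = 3.
Then S^3 v = λ^3·v = 3^3·(-3, 1) = 27·(-3, 1) = (-81, 27).

27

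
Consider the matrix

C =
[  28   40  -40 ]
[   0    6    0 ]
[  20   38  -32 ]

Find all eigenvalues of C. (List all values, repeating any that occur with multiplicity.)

-12, 6, 8

Set up det(sI - C) = 0.
Cofactor expansion gives p(s) = s^3 - 2s^2 - 120s + 576.
Try s = 6: p(6) = 0, so 6 is a root.
Dividing by (s - 6) leaves s^2 + 4s - 96.
The quadratic factors as (s + 12)·(s - 8).
Eigenvalues: -12, 6, 8.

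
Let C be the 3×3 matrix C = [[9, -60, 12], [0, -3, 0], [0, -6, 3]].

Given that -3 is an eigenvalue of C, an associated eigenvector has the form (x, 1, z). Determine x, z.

We need (C + 3I)v = 0.
C + 3I = [[12, -60, 12], [0, 0, 0], [0, -6, 6]].
Row 1: (12)·x + (-60)·1 + (12)·z = 0
Row 2: (0)·x + (0)·1 + (0)·z = 0
Row 3: (0)·x + (-6)·1 + (6)·z = 0
Solving gives x = 4, z = 1.
Check: C·(4, 1, 1) = (-12, -3, -3) = -3·(4, 1, 1).

4, 1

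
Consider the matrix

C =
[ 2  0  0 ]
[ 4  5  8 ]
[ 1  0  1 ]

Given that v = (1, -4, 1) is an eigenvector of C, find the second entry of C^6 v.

First find the eigenvalue: Cv = (2, -8, 2) = 2·(1, -4, 1), so λ = 2.
Then C^6 v = λ^6·v = 2^6·(1, -4, 1) = 64·(1, -4, 1) = (64, -256, 64).

-256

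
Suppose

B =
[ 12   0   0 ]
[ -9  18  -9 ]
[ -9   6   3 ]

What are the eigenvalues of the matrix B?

Set up det(sI - B) = 0.
Expanding along the first row, p(s) = s^3 - 33s^2 + 360s - 1296.
Rational-root test: s = 12 gives p(12) = 0.
Factor out (s - 12): p(s) = (s - 12)·(s^2 - 21s + 108).
The quadratic factors as (s - 9)·(s - 12).
Eigenvalues: 9, 12, 12.

9, 12, 12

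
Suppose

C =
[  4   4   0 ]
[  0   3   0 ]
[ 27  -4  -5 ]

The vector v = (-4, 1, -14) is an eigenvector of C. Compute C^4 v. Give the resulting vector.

(-324, 81, -1134)

First find the eigenvalue: Cv = (-12, 3, -42) = 3·(-4, 1, -14), so λ = 3.
Then C^4 v = λ^4·v = 3^4·(-4, 1, -14) = 81·(-4, 1, -14) = (-324, 81, -1134).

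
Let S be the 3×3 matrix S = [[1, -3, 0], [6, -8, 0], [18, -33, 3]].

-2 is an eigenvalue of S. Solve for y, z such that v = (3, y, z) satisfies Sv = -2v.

We need (S + 2I)v = 0.
S + 2I = [[3, -3, 0], [6, -6, 0], [18, -33, 5]].
Row 1: (3)·3 + (-3)·y + (0)·z = 0
Row 2: (6)·3 + (-6)·y + (0)·z = 0
Row 3: (18)·3 + (-33)·y + (5)·z = 0
Solving gives y = 3, z = 9.
Check: S·(3, 3, 9) = (-6, -6, -18) = -2·(3, 3, 9).

3, 9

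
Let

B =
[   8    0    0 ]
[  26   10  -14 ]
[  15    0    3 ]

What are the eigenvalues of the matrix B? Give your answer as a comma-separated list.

The characteristic polynomial is p(λ) = det(λI - B).
Expanding along the first row, p(λ) = λ^3 - 21λ^2 + 134λ - 240.
Since p(3) = 0, λ = 3 is a root.
Dividing by (λ - 3) leaves λ^2 - 18λ + 80.
The quadratic factors as (λ - 8)·(λ - 10).
Eigenvalues: 3, 8, 10.

3, 8, 10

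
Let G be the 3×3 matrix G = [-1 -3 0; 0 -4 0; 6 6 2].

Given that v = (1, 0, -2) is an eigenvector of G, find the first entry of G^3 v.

-1

First find the eigenvalue: Gv = (-1, 0, 2) = -1·(1, 0, -2), so λ = -1.
Then G^3 v = λ^3·v = (-1)^3·(1, 0, -2) = -1·(1, 0, -2) = (-1, 0, 2).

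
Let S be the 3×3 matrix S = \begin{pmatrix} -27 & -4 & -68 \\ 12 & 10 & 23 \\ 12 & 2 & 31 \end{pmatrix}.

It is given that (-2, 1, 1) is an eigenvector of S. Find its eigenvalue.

Compute Sv: S·(-2, 1, 1) = (-18, 9, 9).
Since Sv = λv, compare component 1: -18 = λ·-2, so λ = 9.

9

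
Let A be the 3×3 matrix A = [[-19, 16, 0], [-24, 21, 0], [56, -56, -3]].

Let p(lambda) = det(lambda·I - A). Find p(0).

p(0) = det(0·I − A) = det(−A) = (−1)^3·det(A).
det(A) = 45, so p(0) = -45.

-45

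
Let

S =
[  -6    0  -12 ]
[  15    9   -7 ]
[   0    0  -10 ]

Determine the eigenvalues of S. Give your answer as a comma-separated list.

The characteristic polynomial is p(μ) = det(μI - S).
Cofactor expansion gives p(μ) = μ^3 + 7μ^2 - 84μ - 540.
Since p(-6) = 0, μ = -6 is a root.
Factor out (μ + 6): p(μ) = (μ + 6)·(μ^2 + μ - 90).
The quadratic factors as (μ + 10)·(μ - 9).
Eigenvalues: -10, -6, 9.

-10, -6, 9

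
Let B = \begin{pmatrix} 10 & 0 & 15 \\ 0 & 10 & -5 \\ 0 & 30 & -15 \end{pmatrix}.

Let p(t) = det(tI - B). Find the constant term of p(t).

0

p(t) = t^3 - 5t^2 - 50t.
The constant term is 0.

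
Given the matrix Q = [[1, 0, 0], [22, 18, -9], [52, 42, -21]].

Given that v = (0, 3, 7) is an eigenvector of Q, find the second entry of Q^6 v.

First find the eigenvalue: Qv = (0, -9, -21) = -3·(0, 3, 7), so λ = -3.
Then Q^6 v = λ^6·v = (-3)^6·(0, 3, 7) = 729·(0, 3, 7) = (0, 2187, 5103).

2187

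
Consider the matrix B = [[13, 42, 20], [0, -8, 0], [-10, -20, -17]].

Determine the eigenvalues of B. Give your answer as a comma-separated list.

-8, -7, 3

Set up det(lambda·I - B) = 0.
Cofactor expansion gives p(lambda) = lambda^3 + 12·lambda^2 + 11·lambda - 168.
Try lambda = -8: p(-8) = 0, so -8 is a root.
Factor out (lambda + 8): p(lambda) = (lambda + 8)·(lambda^2 + 4·lambda - 21).
The quadratic factors as (lambda + 7)·(lambda - 3).
Eigenvalues: -8, -7, 3.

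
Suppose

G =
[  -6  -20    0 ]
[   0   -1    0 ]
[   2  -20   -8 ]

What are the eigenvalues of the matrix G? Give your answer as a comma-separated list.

The characteristic polynomial is p(t) = det(tI - G).
Expanding along the first row, p(t) = t^3 + 15t^2 + 62t + 48.
Try t = -6: p(-6) = 0, so -6 is a root.
Factor out (t + 6): p(t) = (t + 6)·(t^2 + 9t + 8).
The quadratic factors as (t + 8)·(t + 1).
Eigenvalues: -8, -6, -1.

-8, -6, -1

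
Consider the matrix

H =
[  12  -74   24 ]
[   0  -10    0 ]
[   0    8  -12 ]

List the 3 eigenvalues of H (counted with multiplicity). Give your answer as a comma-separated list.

-12, -10, 12

The characteristic polynomial is p(lambda) = det(lambda·I - H).
Cofactor expansion gives p(lambda) = lambda^3 + 10·lambda^2 - 144·lambda - 1440.
Since p(-10) = 0, lambda = -10 is a root.
Factor out (lambda + 10): p(lambda) = (lambda + 10)·(lambda^2 - 144).
The quadratic factors as (lambda + 12)·(lambda - 12).
Eigenvalues: -12, -10, 12.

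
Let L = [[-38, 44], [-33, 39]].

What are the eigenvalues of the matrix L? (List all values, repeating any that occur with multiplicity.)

-5, 6

det(L - μI) = (-38 - μ)(39 - μ) - (44)·(-33) = μ^2 - μ - 30.
This factors as (μ + 5)·(μ - 6) = 0.
Eigenvalues: -5, 6.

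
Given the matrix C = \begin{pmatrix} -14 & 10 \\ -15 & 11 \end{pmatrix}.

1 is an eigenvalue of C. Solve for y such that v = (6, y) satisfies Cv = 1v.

9

We need (C - 1I)v = 0.
C - 1I = [[-15, 10], [-15, 10]].
Row 1: (-15)·6 + (10)·y = 0
Row 2: (-15)·6 + (10)·y = 0
Solving gives y = 9.
Check: C·(6, 9) = (6, 9) = 1·(6, 9).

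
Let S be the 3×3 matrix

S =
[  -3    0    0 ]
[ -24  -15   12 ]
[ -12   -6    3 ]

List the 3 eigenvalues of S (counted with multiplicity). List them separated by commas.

The characteristic polynomial is p(s) = det(sI - S).
Cofactor expansion gives p(s) = s^3 + 15s^2 + 63s + 81.
Rational-root test: s = -3 gives p(-3) = 0.
Factor out (s + 3): p(s) = (s + 3)·(s^2 + 12s + 27).
The quadratic factors as (s + 9)·(s + 3).
Eigenvalues: -9, -3, -3.

-9, -3, -3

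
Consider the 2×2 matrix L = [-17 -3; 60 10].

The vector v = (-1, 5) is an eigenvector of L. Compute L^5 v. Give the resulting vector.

(32, -160)

First find the eigenvalue: Lv = (2, -10) = -2·(-1, 5), so λ = -2.
Then L^5 v = λ^5·v = (-2)^5·(-1, 5) = -32·(-1, 5) = (32, -160).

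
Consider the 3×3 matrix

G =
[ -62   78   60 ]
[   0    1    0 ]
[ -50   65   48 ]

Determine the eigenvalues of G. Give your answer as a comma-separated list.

Set up det(lambda·I - G) = 0.
Expanding the 3×3 determinant: p(lambda) = lambda^3 + 13·lambda^2 + 10·lambda - 24.
Rational-root test: lambda = 1 gives p(1) = 0.
Dividing by (lambda - 1) leaves lambda^2 + 14·lambda + 24.
The quadratic factors as (lambda + 12)·(lambda + 2).
Eigenvalues: -12, -2, 1.

-12, -2, 1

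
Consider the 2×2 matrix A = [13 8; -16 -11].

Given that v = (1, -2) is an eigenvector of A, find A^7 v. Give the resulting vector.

(-2187, 4374)

First find the eigenvalue: Av = (-3, 6) = -3·(1, -2), so λ = -3.
Then A^7 v = λ^7·v = (-3)^7·(1, -2) = -2187·(1, -2) = (-2187, 4374).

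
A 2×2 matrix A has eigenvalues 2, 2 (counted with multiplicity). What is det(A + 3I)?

25

If A has eigenvalues 2, 2, then A + 3I has eigenvalues 5, 5.
det(A + 3I) = (5) · (5) = 25.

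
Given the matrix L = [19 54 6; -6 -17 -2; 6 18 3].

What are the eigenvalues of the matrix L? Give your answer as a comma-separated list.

Set up det(λI - L) = 0.
Expanding the 3×3 determinant: p(λ) = λ^3 - 5λ^2 + 7λ - 3.
Try λ = 1: p(1) = 0, so 1 is a root.
Factor out (λ - 1): p(λ) = (λ - 1)·(λ^2 - 4λ + 3).
The quadratic factors as (λ - 1)·(λ - 3).
Eigenvalues: 1, 1, 3.

1, 1, 3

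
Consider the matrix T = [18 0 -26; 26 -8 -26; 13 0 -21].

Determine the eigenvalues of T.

Compute the characteristic polynomial p(s) = det(sI - T).
Cofactor expansion gives p(s) = s^3 + 11s^2 - 16s - 320.
Try s = 5: p(5) = 0, so 5 is a root.
Factor out (s - 5): p(s) = (s - 5)·(s^2 + 16s + 64).
The quadratic factor is (s + 8)^2.
Eigenvalues: -8, -8, 5.

-8, -8, 5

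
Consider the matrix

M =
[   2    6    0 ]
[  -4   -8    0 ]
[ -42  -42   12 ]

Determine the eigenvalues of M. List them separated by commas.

Set up det(λI - M) = 0.
Expanding along the first row, p(λ) = λ^3 - 6λ^2 - 64λ - 96.
Rational-root test: λ = -2 gives p(-2) = 0.
Factor out (λ + 2): p(λ) = (λ + 2)·(λ^2 - 8λ - 48).
The quadratic factors as (λ + 4)·(λ - 12).
Eigenvalues: -4, -2, 12.

-4, -2, 12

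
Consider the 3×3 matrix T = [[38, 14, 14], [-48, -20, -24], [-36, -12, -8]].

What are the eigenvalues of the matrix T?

-4, 4, 10

The characteristic polynomial is p(μ) = det(μI - T).
Cofactor expansion gives p(μ) = μ^3 - 10μ^2 - 16μ + 160.
Rational-root test: μ = 4 gives p(4) = 0.
Dividing by (μ - 4) leaves μ^2 - 6μ - 40.
The quadratic factors as (μ + 4)·(μ - 10).
Eigenvalues: -4, 4, 10.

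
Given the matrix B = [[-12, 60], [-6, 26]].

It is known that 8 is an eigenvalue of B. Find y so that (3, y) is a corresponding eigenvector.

1

We need (B - 8I)v = 0.
B - 8I = [[-20, 60], [-6, 18]].
Row 1: (-20)·3 + (60)·y = 0
Row 2: (-6)·3 + (18)·y = 0
Solving gives y = 1.
Check: B·(3, 1) = (24, 8) = 8·(3, 1).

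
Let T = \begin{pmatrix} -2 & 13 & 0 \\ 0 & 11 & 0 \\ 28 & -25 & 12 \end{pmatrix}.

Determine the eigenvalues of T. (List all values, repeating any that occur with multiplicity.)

Compute the characteristic polynomial p(λ) = det(λI - T).
Expanding the 3×3 determinant: p(λ) = λ^3 - 21λ^2 + 86λ + 264.
Try λ = -2: p(-2) = 0, so -2 is a root.
Dividing by (λ + 2) leaves λ^2 - 23λ + 132.
The quadratic factors as (λ - 11)·(λ - 12).
Eigenvalues: -2, 11, 12.

-2, 11, 12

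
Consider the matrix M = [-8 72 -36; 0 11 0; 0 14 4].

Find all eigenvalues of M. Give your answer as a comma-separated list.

-8, 4, 11

Set up det(tI - M) = 0.
Expanding the 3×3 determinant: p(t) = t^3 - 7t^2 - 76t + 352.
Since p(4) = 0, t = 4 is a root.
Factor out (t - 4): p(t) = (t - 4)·(t^2 - 3t - 88).
The quadratic factors as (t + 8)·(t - 11).
Eigenvalues: -8, 4, 11.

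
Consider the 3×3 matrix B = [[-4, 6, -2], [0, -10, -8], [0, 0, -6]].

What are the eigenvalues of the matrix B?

-10, -6, -4

B is upper triangular, so its eigenvalues are the diagonal entries.
Diagonal: -4, -10, -6.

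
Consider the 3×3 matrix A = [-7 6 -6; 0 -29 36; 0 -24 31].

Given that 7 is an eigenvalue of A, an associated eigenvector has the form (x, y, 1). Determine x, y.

We need (A - 7I)v = 0.
A - 7I = [[-14, 6, -6], [0, -36, 36], [0, -24, 24]].
Row 1: (-14)·x + (6)·y + (-6)·1 = 0
Row 2: (0)·x + (-36)·y + (36)·1 = 0
Row 3: (0)·x + (-24)·y + (24)·1 = 0
Solving gives x = 0, y = 1.
Check: A·(0, 1, 1) = (0, 7, 7) = 7·(0, 1, 1).

0, 1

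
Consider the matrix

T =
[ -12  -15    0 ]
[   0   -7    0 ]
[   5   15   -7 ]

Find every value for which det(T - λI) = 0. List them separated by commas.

Set up det(lambda·I - T) = 0.
Cofactor expansion gives p(lambda) = lambda^3 + 26·lambda^2 + 217·lambda + 588.
Try lambda = -7: p(-7) = 0, so -7 is a root.
Dividing by (lambda + 7) leaves lambda^2 + 19·lambda + 84.
The quadratic factors as (lambda + 12)·(lambda + 7).
Eigenvalues: -12, -7, -7.

-12, -7, -7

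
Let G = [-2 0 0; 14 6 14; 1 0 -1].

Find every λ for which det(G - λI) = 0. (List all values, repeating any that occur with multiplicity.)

-2, -1, 6

Compute the characteristic polynomial p(t) = det(tI - G).
Expanding the 3×3 determinant: p(t) = t^3 - 3t^2 - 16t - 12.
Try t = -1: p(-1) = 0, so -1 is a root.
Dividing by (t + 1) leaves t^2 - 4t - 12.
The quadratic factors as (t + 2)·(t - 6).
Eigenvalues: -2, -1, 6.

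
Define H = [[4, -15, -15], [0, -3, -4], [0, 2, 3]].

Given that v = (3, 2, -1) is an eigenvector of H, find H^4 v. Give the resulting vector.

First find the eigenvalue: Hv = (-3, -2, 1) = -1·(3, 2, -1), so λ = -1.
Then H^4 v = λ^4·v = (-1)^4·(3, 2, -1) = 1·(3, 2, -1) = (3, 2, -1).

(3, 2, -1)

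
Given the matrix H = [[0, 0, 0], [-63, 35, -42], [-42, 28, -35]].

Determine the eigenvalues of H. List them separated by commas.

Set up det(tI - H) = 0.
Cofactor expansion gives p(t) = t^3 - 49t.
Try t = 0: p(0) = 0, so 0 is a root.
Dividing by t leaves t^2 - 49.
The quadratic factors as (t + 7)·(t - 7).
Eigenvalues: -7, 0, 7.

-7, 0, 7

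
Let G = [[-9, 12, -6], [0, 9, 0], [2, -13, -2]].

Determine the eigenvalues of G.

-6, -5, 9

The characteristic polynomial is p(lambda) = det(lambda·I - G).
Expanding the 3×3 determinant: p(lambda) = lambda^3 + 2·lambda^2 - 69·lambda - 270.
Try lambda = -6: p(-6) = 0, so -6 is a root.
Dividing by (lambda + 6) leaves lambda^2 - 4·lambda - 45.
The quadratic factors as (lambda + 5)·(lambda - 9).
Eigenvalues: -6, -5, 9.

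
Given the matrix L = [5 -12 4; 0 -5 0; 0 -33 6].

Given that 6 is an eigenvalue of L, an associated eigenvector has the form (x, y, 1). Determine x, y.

We need (L - 6I)v = 0.
L - 6I = [[-1, -12, 4], [0, -11, 0], [0, -33, 0]].
Row 1: (-1)·x + (-12)·y + (4)·1 = 0
Row 2: (0)·x + (-11)·y + (0)·1 = 0
Row 3: (0)·x + (-33)·y + (0)·1 = 0
Solving gives x = 4, y = 0.
Check: L·(4, 0, 1) = (24, 0, 6) = 6·(4, 0, 1).

4, 0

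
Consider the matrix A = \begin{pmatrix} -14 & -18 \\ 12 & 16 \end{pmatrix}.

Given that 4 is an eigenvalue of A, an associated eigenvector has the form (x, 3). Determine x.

We need (A - 4I)v = 0.
A - 4I = [[-18, -18], [12, 12]].
Row 1: (-18)·x + (-18)·3 = 0
Row 2: (12)·x + (12)·3 = 0
Solving gives x = -3.
Check: A·(-3, 3) = (-12, 12) = 4·(-3, 3).

-3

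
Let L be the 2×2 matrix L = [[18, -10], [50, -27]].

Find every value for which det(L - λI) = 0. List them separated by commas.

-7, -2

det(L - μI) = (18 - μ)(-27 - μ) - (-10)·(50) = μ^2 + 9μ + 14.
This factors as (μ + 7)·(μ + 2) = 0.
Eigenvalues: -7, -2.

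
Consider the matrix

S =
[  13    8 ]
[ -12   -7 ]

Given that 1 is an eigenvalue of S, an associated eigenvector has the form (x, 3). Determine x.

We need (S - 1I)v = 0.
S - 1I = [[12, 8], [-12, -8]].
Row 1: (12)·x + (8)·3 = 0
Row 2: (-12)·x + (-8)·3 = 0
Solving gives x = -2.
Check: S·(-2, 3) = (-2, 3) = 1·(-2, 3).

-2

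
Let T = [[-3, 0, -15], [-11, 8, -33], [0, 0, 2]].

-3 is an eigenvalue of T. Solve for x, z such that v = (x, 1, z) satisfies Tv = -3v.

We need (T + 3I)v = 0.
T + 3I = [[0, 0, -15], [-11, 11, -33], [0, 0, 5]].
Row 1: (0)·x + (0)·1 + (-15)·z = 0
Row 2: (-11)·x + (11)·1 + (-33)·z = 0
Row 3: (0)·x + (0)·1 + (5)·z = 0
Solving gives x = 1, z = 0.
Check: T·(1, 1, 0) = (-3, -3, 0) = -3·(1, 1, 0).

1, 0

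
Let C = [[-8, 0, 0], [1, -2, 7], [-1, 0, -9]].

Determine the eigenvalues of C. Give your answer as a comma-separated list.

-9, -8, -2

Compute the characteristic polynomial p(λ) = det(λI - C).
Expanding along the first row, p(λ) = λ^3 + 19λ^2 + 106λ + 144.
Rational-root test: λ = -8 gives p(-8) = 0.
Dividing by (λ + 8) leaves λ^2 + 11λ + 18.
The quadratic factors as (λ + 9)·(λ + 2).
Eigenvalues: -9, -8, -2.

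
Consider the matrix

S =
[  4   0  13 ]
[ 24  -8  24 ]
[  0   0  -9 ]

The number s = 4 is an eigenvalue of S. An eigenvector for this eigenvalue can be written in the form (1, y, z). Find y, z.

We need (S - 4I)v = 0.
S - 4I = [[0, 0, 13], [24, -12, 24], [0, 0, -13]].
Row 1: (0)·1 + (0)·y + (13)·z = 0
Row 2: (24)·1 + (-12)·y + (24)·z = 0
Row 3: (0)·1 + (0)·y + (-13)·z = 0
Solving gives y = 2, z = 0.
Check: S·(1, 2, 0) = (4, 8, 0) = 4·(1, 2, 0).

2, 0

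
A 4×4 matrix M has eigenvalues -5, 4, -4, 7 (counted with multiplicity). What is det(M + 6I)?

260

If M has eigenvalues -5, 4, -4, 7, then M + 6I has eigenvalues 1, 10, 2, 13.
det(M + 6I) = (1) · (10) · (2) · (13) = 260.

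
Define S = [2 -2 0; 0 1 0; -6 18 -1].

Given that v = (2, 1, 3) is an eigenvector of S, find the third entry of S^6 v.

First find the eigenvalue: Sv = (2, 1, 3) = 1·(2, 1, 3), so λ = 1.
Then S^6 v = λ^6·v = 1^6·(2, 1, 3) = 1·(2, 1, 3) = (2, 1, 3).

3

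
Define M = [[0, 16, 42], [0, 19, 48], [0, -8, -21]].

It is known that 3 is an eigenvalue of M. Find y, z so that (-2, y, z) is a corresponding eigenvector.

-3, 1

We need (M - 3I)v = 0.
M - 3I = [[-3, 16, 42], [0, 16, 48], [0, -8, -24]].
Row 1: (-3)·-2 + (16)·y + (42)·z = 0
Row 2: (0)·-2 + (16)·y + (48)·z = 0
Row 3: (0)·-2 + (-8)·y + (-24)·z = 0
Solving gives y = -3, z = 1.
Check: M·(-2, -3, 1) = (-6, -9, 3) = 3·(-2, -3, 1).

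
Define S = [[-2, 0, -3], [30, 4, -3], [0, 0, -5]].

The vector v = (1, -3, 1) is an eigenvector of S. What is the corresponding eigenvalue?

Compute Sv: S·(1, -3, 1) = (-5, 15, -5).
Since Sv = λv, compare component 1: -5 = λ·1, so λ = -5.

-5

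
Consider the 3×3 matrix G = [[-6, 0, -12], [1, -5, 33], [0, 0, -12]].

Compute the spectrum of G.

-12, -6, -5

Compute the characteristic polynomial p(μ) = det(μI - G).
Cofactor expansion gives p(μ) = μ^3 + 23μ^2 + 162μ + 360.
Rational-root test: μ = -12 gives p(-12) = 0.
Factor out (μ + 12): p(μ) = (μ + 12)·(μ^2 + 11μ + 30).
The quadratic factors as (μ + 6)·(μ + 5).
Eigenvalues: -12, -6, -5.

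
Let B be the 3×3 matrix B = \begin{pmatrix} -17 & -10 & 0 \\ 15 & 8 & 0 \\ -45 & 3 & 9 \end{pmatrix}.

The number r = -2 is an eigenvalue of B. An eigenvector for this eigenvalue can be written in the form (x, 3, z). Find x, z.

-2, -9

We need (B + 2I)v = 0.
B + 2I = [[-15, -10, 0], [15, 10, 0], [-45, 3, 11]].
Row 1: (-15)·x + (-10)·3 + (0)·z = 0
Row 2: (15)·x + (10)·3 + (0)·z = 0
Row 3: (-45)·x + (3)·3 + (11)·z = 0
Solving gives x = -2, z = -9.
Check: B·(-2, 3, -9) = (4, -6, 18) = -2·(-2, 3, -9).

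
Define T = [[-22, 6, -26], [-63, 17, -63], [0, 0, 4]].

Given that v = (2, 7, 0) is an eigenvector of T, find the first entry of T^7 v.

-2

First find the eigenvalue: Tv = (-2, -7, 0) = -1·(2, 7, 0), so λ = -1.
Then T^7 v = λ^7·v = (-1)^7·(2, 7, 0) = -1·(2, 7, 0) = (-2, -7, 0).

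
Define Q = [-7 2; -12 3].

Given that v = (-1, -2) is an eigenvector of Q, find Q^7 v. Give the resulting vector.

(2187, 4374)

First find the eigenvalue: Qv = (3, 6) = -3·(-1, -2), so λ = -3.
Then Q^7 v = λ^7·v = (-3)^7·(-1, -2) = -2187·(-1, -2) = (2187, 4374).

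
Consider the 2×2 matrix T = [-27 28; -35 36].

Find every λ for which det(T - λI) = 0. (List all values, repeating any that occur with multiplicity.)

1, 8

det(T - lambda·I) = (-27 - lambda)(36 - lambda) - (28)·(-35) = lambda^2 - 9·lambda + 8.
This factors as (lambda - 1)·(lambda - 8) = 0.
Eigenvalues: 1, 8.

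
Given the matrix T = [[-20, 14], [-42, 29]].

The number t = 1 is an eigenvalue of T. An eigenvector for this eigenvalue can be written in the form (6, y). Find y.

9

We need (T - 1I)v = 0.
T - 1I = [[-21, 14], [-42, 28]].
Row 1: (-21)·6 + (14)·y = 0
Row 2: (-42)·6 + (28)·y = 0
Solving gives y = 9.
Check: T·(6, 9) = (6, 9) = 1·(6, 9).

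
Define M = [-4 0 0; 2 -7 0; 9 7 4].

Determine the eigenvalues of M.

-7, -4, 4

M is lower triangular, so its eigenvalues are the diagonal entries.
Diagonal: -4, -7, 4.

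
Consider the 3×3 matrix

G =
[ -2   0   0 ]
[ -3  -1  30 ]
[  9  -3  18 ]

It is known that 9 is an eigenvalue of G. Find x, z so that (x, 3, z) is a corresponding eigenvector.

0, 1

We need (G - 9I)v = 0.
G - 9I = [[-11, 0, 0], [-3, -10, 30], [9, -3, 9]].
Row 1: (-11)·x + (0)·3 + (0)·z = 0
Row 2: (-3)·x + (-10)·3 + (30)·z = 0
Row 3: (9)·x + (-3)·3 + (9)·z = 0
Solving gives x = 0, z = 1.
Check: G·(0, 3, 1) = (0, 27, 9) = 9·(0, 3, 1).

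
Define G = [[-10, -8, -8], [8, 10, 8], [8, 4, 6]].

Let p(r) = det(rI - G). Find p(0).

24

p(0) = det(0·I − G) = det(−G) = (−1)^3·det(G).
det(G) = -24, so p(0) = 24.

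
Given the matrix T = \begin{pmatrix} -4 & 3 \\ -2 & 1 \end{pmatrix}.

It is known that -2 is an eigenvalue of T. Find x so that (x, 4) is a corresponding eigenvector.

We need (T + 2I)v = 0.
T + 2I = [[-2, 3], [-2, 3]].
Row 1: (-2)·x + (3)·4 = 0
Row 2: (-2)·x + (3)·4 = 0
Solving gives x = 6.
Check: T·(6, 4) = (-12, -8) = -2·(6, 4).

6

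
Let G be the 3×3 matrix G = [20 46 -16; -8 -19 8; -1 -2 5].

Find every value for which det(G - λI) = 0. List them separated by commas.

-3, 4, 5

The characteristic polynomial is p(s) = det(sI - G).
Cofactor expansion gives p(s) = s^3 - 6s^2 - 7s + 60.
Rational-root test: s = -3 gives p(-3) = 0.
Factor out (s + 3): p(s) = (s + 3)·(s^2 - 9s + 20).
The quadratic factors as (s - 4)·(s - 5).
Eigenvalues: -3, 4, 5.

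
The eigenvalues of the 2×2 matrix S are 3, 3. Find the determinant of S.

9

det(S) is the product of the eigenvalues: (3) · (3) = 9.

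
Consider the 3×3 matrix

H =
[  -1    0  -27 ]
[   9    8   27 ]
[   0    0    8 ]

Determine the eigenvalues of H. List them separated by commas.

-1, 8, 8

Set up det(λI - H) = 0.
Expanding along the first row, p(λ) = λ^3 - 15λ^2 + 48λ + 64.
Since p(-1) = 0, λ = -1 is a root.
Dividing by (λ + 1) leaves λ^2 - 16λ + 64.
The quadratic factor is (λ - 8)^2.
Eigenvalues: -1, 8, 8.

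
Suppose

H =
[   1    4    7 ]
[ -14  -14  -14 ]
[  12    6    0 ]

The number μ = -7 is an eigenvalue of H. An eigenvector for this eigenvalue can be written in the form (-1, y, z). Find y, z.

2, 0

We need (H + 7I)v = 0.
H + 7I = [[8, 4, 7], [-14, -7, -14], [12, 6, 7]].
Row 1: (8)·-1 + (4)·y + (7)·z = 0
Row 2: (-14)·-1 + (-7)·y + (-14)·z = 0
Row 3: (12)·-1 + (6)·y + (7)·z = 0
Solving gives y = 2, z = 0.
Check: H·(-1, 2, 0) = (7, -14, 0) = -7·(-1, 2, 0).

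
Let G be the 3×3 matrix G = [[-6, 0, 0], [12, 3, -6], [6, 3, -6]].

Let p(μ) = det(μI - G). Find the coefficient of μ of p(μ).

18

p(μ) = μ^3 + 9μ^2 + 18μ.
The coefficient of μ is 18.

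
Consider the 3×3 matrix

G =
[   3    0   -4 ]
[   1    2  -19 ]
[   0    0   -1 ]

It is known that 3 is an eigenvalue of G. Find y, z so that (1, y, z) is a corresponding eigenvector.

We need (G - 3I)v = 0.
G - 3I = [[0, 0, -4], [1, -1, -19], [0, 0, -4]].
Row 1: (0)·1 + (0)·y + (-4)·z = 0
Row 2: (1)·1 + (-1)·y + (-19)·z = 0
Row 3: (0)·1 + (0)·y + (-4)·z = 0
Solving gives y = 1, z = 0.
Check: G·(1, 1, 0) = (3, 3, 0) = 3·(1, 1, 0).

1, 0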